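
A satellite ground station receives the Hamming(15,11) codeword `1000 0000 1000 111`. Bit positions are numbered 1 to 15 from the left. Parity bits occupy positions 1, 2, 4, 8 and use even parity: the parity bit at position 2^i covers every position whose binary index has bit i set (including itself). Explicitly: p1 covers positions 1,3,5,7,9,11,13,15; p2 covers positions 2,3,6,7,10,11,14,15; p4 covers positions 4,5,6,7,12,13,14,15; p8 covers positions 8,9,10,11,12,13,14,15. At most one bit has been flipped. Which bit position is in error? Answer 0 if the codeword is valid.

s1: b1⊕b3⊕b5⊕b7⊕b9⊕b11⊕b13⊕b15 = 1⊕0⊕0⊕0⊕1⊕0⊕1⊕1 = 0
s2: b2⊕b3⊕b6⊕b7⊕b10⊕b11⊕b14⊕b15 = 0⊕0⊕0⊕0⊕0⊕0⊕1⊕1 = 0
s4: b4⊕b5⊕b6⊕b7⊕b12⊕b13⊕b14⊕b15 = 0⊕0⊕0⊕0⊕0⊕1⊕1⊕1 = 1
s8: b8⊕b9⊕b10⊕b11⊕b12⊕b13⊕b14⊕b15 = 0⊕1⊕0⊕0⊕0⊕1⊕1⊕1 = 0
Syndrome (s8...s1) = 0100 → position 4.

4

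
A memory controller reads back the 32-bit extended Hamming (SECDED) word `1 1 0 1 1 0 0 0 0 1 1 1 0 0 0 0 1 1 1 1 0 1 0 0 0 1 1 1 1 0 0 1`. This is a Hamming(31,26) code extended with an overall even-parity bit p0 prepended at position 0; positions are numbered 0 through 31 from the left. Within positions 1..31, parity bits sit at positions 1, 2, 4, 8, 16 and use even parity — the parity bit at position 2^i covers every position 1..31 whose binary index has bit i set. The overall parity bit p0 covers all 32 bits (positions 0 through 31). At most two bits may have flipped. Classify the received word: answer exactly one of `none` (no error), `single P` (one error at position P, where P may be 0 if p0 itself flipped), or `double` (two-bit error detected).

s1: b1⊕b3⊕b5⊕b7⊕b9⊕b11⊕b13⊕b15⊕b17⊕b19⊕b21⊕b23⊕b25⊕b27⊕b29⊕b31 = 1⊕1⊕0⊕0⊕1⊕1⊕0⊕0⊕1⊕1⊕1⊕0⊕1⊕1⊕0⊕1 = 0
s2: b2⊕b3⊕b6⊕b7⊕b10⊕b11⊕b14⊕b15⊕b18⊕b19⊕b22⊕b23⊕b26⊕b27⊕b30⊕b31 = 0⊕1⊕0⊕0⊕1⊕1⊕0⊕0⊕1⊕1⊕0⊕0⊕1⊕1⊕0⊕1 = 0
s4: b4⊕b5⊕b6⊕b7⊕b12⊕b13⊕b14⊕b15⊕b20⊕b21⊕b22⊕b23⊕b28⊕b29⊕b30⊕b31 = 1⊕0⊕0⊕0⊕0⊕0⊕0⊕0⊕0⊕1⊕0⊕0⊕1⊕0⊕0⊕1 = 0
s8: b8⊕b9⊕b10⊕b11⊕b12⊕b13⊕b14⊕b15⊕b24⊕b25⊕b26⊕b27⊕b28⊕b29⊕b30⊕b31 = 0⊕1⊕1⊕1⊕0⊕0⊕0⊕0⊕0⊕1⊕1⊕1⊕1⊕0⊕0⊕1 = 0
s16: b16⊕b17⊕b18⊕b19⊕b20⊕b21⊕b22⊕b23⊕b24⊕b25⊕b26⊕b27⊕b28⊕b29⊕b30⊕b31 = 1⊕1⊕1⊕1⊕0⊕1⊕0⊕0⊕0⊕1⊕1⊕1⊕1⊕0⊕0⊕1 = 0
Syndrome (s16...s1) = 00000 → position 0 (no error).
Overall parity (XOR of all 32 bits, including p0): 1⊕1⊕0⊕1⊕1⊕0⊕0⊕0⊕0⊕1⊕1⊕1⊕0⊕0⊕0⊕0⊕1⊕1⊕1⊕1⊕0⊕1⊕0⊕0⊕0⊕1⊕1⊕1⊕1⊕0⊕0⊕1 = 1
Overall=1, syndrome position=0 → single-bit error at position 0.

single 0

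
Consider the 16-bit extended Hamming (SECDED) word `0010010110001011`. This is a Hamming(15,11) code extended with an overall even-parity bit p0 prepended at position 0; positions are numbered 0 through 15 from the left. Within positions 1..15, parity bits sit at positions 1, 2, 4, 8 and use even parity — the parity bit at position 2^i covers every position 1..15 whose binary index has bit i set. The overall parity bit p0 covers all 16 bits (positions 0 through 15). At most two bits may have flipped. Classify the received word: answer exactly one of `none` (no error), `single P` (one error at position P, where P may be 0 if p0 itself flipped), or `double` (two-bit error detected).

s1: b1⊕b3⊕b5⊕b7⊕b9⊕b11⊕b13⊕b15 = 0⊕0⊕1⊕1⊕0⊕0⊕0⊕1 = 1
s2: b2⊕b3⊕b6⊕b7⊕b10⊕b11⊕b14⊕b15 = 1⊕0⊕0⊕1⊕0⊕0⊕1⊕1 = 0
s4: b4⊕b5⊕b6⊕b7⊕b12⊕b13⊕b14⊕b15 = 0⊕1⊕0⊕1⊕1⊕0⊕1⊕1 = 1
s8: b8⊕b9⊕b10⊕b11⊕b12⊕b13⊕b14⊕b15 = 1⊕0⊕0⊕0⊕1⊕0⊕1⊕1 = 0
Syndrome (s8...s1) = 0101 → position 5.
Overall parity (XOR of all 16 bits, including p0): 0⊕0⊕1⊕0⊕0⊕1⊕0⊕1⊕1⊕0⊕0⊕0⊕1⊕0⊕1⊕1 = 1
Overall=1, syndrome position=5 → single-bit error at position 5.

single 5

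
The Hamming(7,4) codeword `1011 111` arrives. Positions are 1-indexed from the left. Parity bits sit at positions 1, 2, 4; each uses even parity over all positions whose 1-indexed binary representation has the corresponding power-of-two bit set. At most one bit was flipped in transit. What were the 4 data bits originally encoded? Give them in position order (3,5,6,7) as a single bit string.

s1: b1⊕b3⊕b5⊕b7 = 1⊕1⊕1⊕1 = 0
s2: b2⊕b3⊕b6⊕b7 = 0⊕1⊕1⊕1 = 1
s4: b4⊕b5⊕b6⊕b7 = 1⊕1⊕1⊕1 = 0
Syndrome (s4...s1) = 010 → position 2.
Flip bit 2: corrected codeword = 1111111
Data bits at positions 3,5,6,7: 1111

1111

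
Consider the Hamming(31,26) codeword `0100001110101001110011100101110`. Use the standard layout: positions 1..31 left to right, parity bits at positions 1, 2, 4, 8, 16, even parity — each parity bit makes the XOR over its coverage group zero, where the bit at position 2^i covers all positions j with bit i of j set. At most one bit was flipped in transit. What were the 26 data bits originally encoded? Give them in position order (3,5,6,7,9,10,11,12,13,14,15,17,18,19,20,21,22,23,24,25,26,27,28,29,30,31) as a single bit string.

00011010100110011100101110

s1: b1⊕b3⊕b5⊕b7⊕b9⊕b11⊕b13⊕b15⊕b17⊕b19⊕b21⊕b23⊕b25⊕b27⊕b29⊕b31 = 0⊕0⊕0⊕1⊕1⊕1⊕1⊕0⊕1⊕0⊕1⊕1⊕0⊕0⊕1⊕0 = 0
s2: b2⊕b3⊕b6⊕b7⊕b10⊕b11⊕b14⊕b15⊕b18⊕b19⊕b22⊕b23⊕b26⊕b27⊕b30⊕b31 = 1⊕0⊕0⊕1⊕0⊕1⊕0⊕0⊕1⊕0⊕1⊕1⊕1⊕0⊕1⊕0 = 0
s4: b4⊕b5⊕b6⊕b7⊕b12⊕b13⊕b14⊕b15⊕b20⊕b21⊕b22⊕b23⊕b28⊕b29⊕b30⊕b31 = 0⊕0⊕0⊕1⊕0⊕1⊕0⊕0⊕0⊕1⊕1⊕1⊕1⊕1⊕1⊕0 = 0
s8: b8⊕b9⊕b10⊕b11⊕b12⊕b13⊕b14⊕b15⊕b24⊕b25⊕b26⊕b27⊕b28⊕b29⊕b30⊕b31 = 1⊕1⊕0⊕1⊕0⊕1⊕0⊕0⊕0⊕0⊕1⊕0⊕1⊕1⊕1⊕0 = 0
s16: b16⊕b17⊕b18⊕b19⊕b20⊕b21⊕b22⊕b23⊕b24⊕b25⊕b26⊕b27⊕b28⊕b29⊕b30⊕b31 = 1⊕1⊕1⊕0⊕0⊕1⊕1⊕1⊕0⊕0⊕1⊕0⊕1⊕1⊕1⊕0 = 0
Syndrome (s16...s1) = 00000 → position 0 (no error).
No correction needed.
Data bits at positions 3,5,6,7,9,10,11,12,13,14,15,17,18,19,20,21,22,23,24,25,26,27,28,29,30,31: 00011010100110011100101110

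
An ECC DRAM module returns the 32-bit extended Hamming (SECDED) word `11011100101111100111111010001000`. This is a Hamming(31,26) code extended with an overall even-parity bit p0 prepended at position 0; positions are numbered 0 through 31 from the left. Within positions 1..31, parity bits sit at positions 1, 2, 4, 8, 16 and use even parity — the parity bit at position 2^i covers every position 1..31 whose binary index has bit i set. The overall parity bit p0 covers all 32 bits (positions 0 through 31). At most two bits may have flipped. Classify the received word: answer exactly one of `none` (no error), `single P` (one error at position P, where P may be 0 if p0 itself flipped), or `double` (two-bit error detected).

s1: b1⊕b3⊕b5⊕b7⊕b9⊕b11⊕b13⊕b15⊕b17⊕b19⊕b21⊕b23⊕b25⊕b27⊕b29⊕b31 = 1⊕1⊕1⊕0⊕0⊕1⊕1⊕0⊕1⊕1⊕1⊕0⊕0⊕0⊕0⊕0 = 0
s2: b2⊕b3⊕b6⊕b7⊕b10⊕b11⊕b14⊕b15⊕b18⊕b19⊕b22⊕b23⊕b26⊕b27⊕b30⊕b31 = 0⊕1⊕0⊕0⊕1⊕1⊕1⊕0⊕1⊕1⊕1⊕0⊕0⊕0⊕0⊕0 = 1
s4: b4⊕b5⊕b6⊕b7⊕b12⊕b13⊕b14⊕b15⊕b20⊕b21⊕b22⊕b23⊕b28⊕b29⊕b30⊕b31 = 1⊕1⊕0⊕0⊕1⊕1⊕1⊕0⊕1⊕1⊕1⊕0⊕1⊕0⊕0⊕0 = 1
s8: b8⊕b9⊕b10⊕b11⊕b12⊕b13⊕b14⊕b15⊕b24⊕b25⊕b26⊕b27⊕b28⊕b29⊕b30⊕b31 = 1⊕0⊕1⊕1⊕1⊕1⊕1⊕0⊕1⊕0⊕0⊕0⊕1⊕0⊕0⊕0 = 0
s16: b16⊕b17⊕b18⊕b19⊕b20⊕b21⊕b22⊕b23⊕b24⊕b25⊕b26⊕b27⊕b28⊕b29⊕b30⊕b31 = 0⊕1⊕1⊕1⊕1⊕1⊕1⊕0⊕1⊕0⊕0⊕0⊕1⊕0⊕0⊕0 = 0
Syndrome (s16...s1) = 00110 → position 6.
Overall parity (XOR of all 32 bits, including p0): 1⊕1⊕0⊕1⊕1⊕1⊕0⊕0⊕1⊕0⊕1⊕1⊕1⊕1⊕1⊕0⊕0⊕1⊕1⊕1⊕1⊕1⊕1⊕0⊕1⊕0⊕0⊕0⊕1⊕0⊕0⊕0 = 1
Overall=1, syndrome position=6 → single-bit error at position 6.

single 6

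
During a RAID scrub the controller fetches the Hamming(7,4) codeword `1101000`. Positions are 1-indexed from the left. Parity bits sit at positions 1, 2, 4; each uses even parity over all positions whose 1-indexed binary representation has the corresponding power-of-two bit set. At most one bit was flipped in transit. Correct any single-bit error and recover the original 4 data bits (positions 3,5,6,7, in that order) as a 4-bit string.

0001

s1: b1⊕b3⊕b5⊕b7 = 1⊕0⊕0⊕0 = 1
s2: b2⊕b3⊕b6⊕b7 = 1⊕0⊕0⊕0 = 1
s4: b4⊕b5⊕b6⊕b7 = 1⊕0⊕0⊕0 = 1
Syndrome (s4...s1) = 111 → position 7.
Flip bit 7: corrected codeword = 1101001
Data bits at positions 3,5,6,7: 0001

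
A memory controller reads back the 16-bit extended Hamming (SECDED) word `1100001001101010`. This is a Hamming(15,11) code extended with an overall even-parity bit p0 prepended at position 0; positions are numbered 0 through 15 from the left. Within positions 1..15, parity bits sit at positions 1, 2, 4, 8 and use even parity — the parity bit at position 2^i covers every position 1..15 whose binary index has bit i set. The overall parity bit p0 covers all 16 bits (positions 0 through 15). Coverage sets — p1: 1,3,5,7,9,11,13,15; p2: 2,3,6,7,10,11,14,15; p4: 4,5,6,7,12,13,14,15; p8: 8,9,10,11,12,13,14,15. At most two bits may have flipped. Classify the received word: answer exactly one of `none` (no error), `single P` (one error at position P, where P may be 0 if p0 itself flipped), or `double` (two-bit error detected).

single 6

s1: b1⊕b3⊕b5⊕b7⊕b9⊕b11⊕b13⊕b15 = 1⊕0⊕0⊕0⊕1⊕0⊕0⊕0 = 0
s2: b2⊕b3⊕b6⊕b7⊕b10⊕b11⊕b14⊕b15 = 0⊕0⊕1⊕0⊕1⊕0⊕1⊕0 = 1
s4: b4⊕b5⊕b6⊕b7⊕b12⊕b13⊕b14⊕b15 = 0⊕0⊕1⊕0⊕1⊕0⊕1⊕0 = 1
s8: b8⊕b9⊕b10⊕b11⊕b12⊕b13⊕b14⊕b15 = 0⊕1⊕1⊕0⊕1⊕0⊕1⊕0 = 0
Syndrome (s8...s1) = 0110 → position 6.
Overall parity (XOR of all 16 bits, including p0): 1⊕1⊕0⊕0⊕0⊕0⊕1⊕0⊕0⊕1⊕1⊕0⊕1⊕0⊕1⊕0 = 1
Overall=1, syndrome position=6 → single-bit error at position 6.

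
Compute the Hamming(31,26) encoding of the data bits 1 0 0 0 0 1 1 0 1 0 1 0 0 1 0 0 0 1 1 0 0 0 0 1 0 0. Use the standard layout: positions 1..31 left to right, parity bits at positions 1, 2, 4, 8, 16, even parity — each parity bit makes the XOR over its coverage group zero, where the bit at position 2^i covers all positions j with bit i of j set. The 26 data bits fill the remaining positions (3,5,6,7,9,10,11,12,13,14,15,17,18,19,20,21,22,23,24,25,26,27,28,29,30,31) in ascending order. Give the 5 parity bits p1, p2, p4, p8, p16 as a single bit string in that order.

Place data bits at non-power-of-two positions: b3=1, b5=0, b6=0, b7=0, b9=0, b10=1, b11=1, b12=0, b13=1, b14=0, b15=1, b17=0, b18=0, b19=1, b20=0, b21=0, b22=0, b23=1, b24=1, b25=0, b26=0, b27=0, b28=0, b29=1, b30=0, b31=0.
p1 = XOR of data positions {3,5,7,9,11,13,15,17,19,21,23,25,27,29,31} = 1⊕0⊕0⊕0⊕1⊕1⊕1⊕0⊕1⊕0⊕1⊕0⊕0⊕1⊕0 = 1
p2 = XOR of data positions {3,6,7,10,11,14,15,18,19,22,23,26,27,30,31} = 1⊕0⊕0⊕1⊕1⊕0⊕1⊕0⊕1⊕0⊕1⊕0⊕0⊕0⊕0 = 0
p4 = XOR of data positions {5,6,7,12,13,14,15,20,21,22,23,28,29,30,31} = 0⊕0⊕0⊕0⊕1⊕0⊕1⊕0⊕0⊕0⊕1⊕0⊕1⊕0⊕0 = 0
p8 = XOR of data positions {9,10,11,12,13,14,15,24,25,26,27,28,29,30,31} = 0⊕1⊕1⊕0⊕1⊕0⊕1⊕1⊕0⊕0⊕0⊕0⊕1⊕0⊕0 = 0
p16 = XOR of data positions {17,18,19,20,21,22,23,24,25,26,27,28,29,30,31} = 0⊕0⊕1⊕0⊕0⊕0⊕1⊕1⊕0⊕0⊕0⊕0⊕1⊕0⊕0 = 0
Parity bits p1,p2,p4,p8,p16 = 10000

10000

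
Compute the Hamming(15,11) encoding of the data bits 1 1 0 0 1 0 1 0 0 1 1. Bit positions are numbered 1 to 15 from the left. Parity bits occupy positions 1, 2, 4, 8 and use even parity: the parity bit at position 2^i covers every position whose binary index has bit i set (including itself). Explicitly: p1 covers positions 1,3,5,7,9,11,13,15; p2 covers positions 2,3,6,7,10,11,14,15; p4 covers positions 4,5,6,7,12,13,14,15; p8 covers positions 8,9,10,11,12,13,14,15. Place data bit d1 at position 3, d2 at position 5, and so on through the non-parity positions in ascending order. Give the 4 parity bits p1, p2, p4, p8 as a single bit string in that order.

1010

Place data bits at non-power-of-two positions: b3=1, b5=1, b6=0, b7=0, b9=1, b10=0, b11=1, b12=0, b13=0, b14=1, b15=1.
p1 = XOR of data positions {3,5,7,9,11,13,15} = 1⊕1⊕0⊕1⊕1⊕0⊕1 = 1
p2 = XOR of data positions {3,6,7,10,11,14,15} = 1⊕0⊕0⊕0⊕1⊕1⊕1 = 0
p4 = XOR of data positions {5,6,7,12,13,14,15} = 1⊕0⊕0⊕0⊕0⊕1⊕1 = 1
p8 = XOR of data positions {9,10,11,12,13,14,15} = 1⊕0⊕1⊕0⊕0⊕1⊕1 = 0
Parity bits p1,p2,p4,p8 = 1010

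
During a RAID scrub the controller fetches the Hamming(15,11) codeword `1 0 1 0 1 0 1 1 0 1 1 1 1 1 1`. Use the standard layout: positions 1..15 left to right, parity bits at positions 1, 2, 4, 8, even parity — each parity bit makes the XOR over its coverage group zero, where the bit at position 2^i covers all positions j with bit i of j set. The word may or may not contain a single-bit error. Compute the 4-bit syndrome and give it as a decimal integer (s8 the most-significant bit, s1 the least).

9

s1: b1⊕b3⊕b5⊕b7⊕b9⊕b11⊕b13⊕b15 = 1⊕1⊕1⊕1⊕0⊕1⊕1⊕1 = 1
s2: b2⊕b3⊕b6⊕b7⊕b10⊕b11⊕b14⊕b15 = 0⊕1⊕0⊕1⊕1⊕1⊕1⊕1 = 0
s4: b4⊕b5⊕b6⊕b7⊕b12⊕b13⊕b14⊕b15 = 0⊕1⊕0⊕1⊕1⊕1⊕1⊕1 = 0
s8: b8⊕b9⊕b10⊕b11⊕b12⊕b13⊕b14⊕b15 = 1⊕0⊕1⊕1⊕1⊕1⊕1⊕1 = 1
Syndrome (s8...s1) = 1001 → position 9.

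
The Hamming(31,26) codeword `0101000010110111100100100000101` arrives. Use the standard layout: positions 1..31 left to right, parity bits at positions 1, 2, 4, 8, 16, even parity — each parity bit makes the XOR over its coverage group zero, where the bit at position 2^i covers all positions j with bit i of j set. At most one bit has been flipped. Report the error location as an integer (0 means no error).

s1: b1⊕b3⊕b5⊕b7⊕b9⊕b11⊕b13⊕b15⊕b17⊕b19⊕b21⊕b23⊕b25⊕b27⊕b29⊕b31 = 0⊕0⊕0⊕0⊕1⊕1⊕0⊕1⊕1⊕0⊕0⊕1⊕0⊕0⊕1⊕1 = 1
s2: b2⊕b3⊕b6⊕b7⊕b10⊕b11⊕b14⊕b15⊕b18⊕b19⊕b22⊕b23⊕b26⊕b27⊕b30⊕b31 = 1⊕0⊕0⊕0⊕0⊕1⊕1⊕1⊕0⊕0⊕0⊕1⊕0⊕0⊕0⊕1 = 0
s4: b4⊕b5⊕b6⊕b7⊕b12⊕b13⊕b14⊕b15⊕b20⊕b21⊕b22⊕b23⊕b28⊕b29⊕b30⊕b31 = 1⊕0⊕0⊕0⊕1⊕0⊕1⊕1⊕1⊕0⊕0⊕1⊕0⊕1⊕0⊕1 = 0
s8: b8⊕b9⊕b10⊕b11⊕b12⊕b13⊕b14⊕b15⊕b24⊕b25⊕b26⊕b27⊕b28⊕b29⊕b30⊕b31 = 0⊕1⊕0⊕1⊕1⊕0⊕1⊕1⊕0⊕0⊕0⊕0⊕0⊕1⊕0⊕1 = 1
s16: b16⊕b17⊕b18⊕b19⊕b20⊕b21⊕b22⊕b23⊕b24⊕b25⊕b26⊕b27⊕b28⊕b29⊕b30⊕b31 = 1⊕1⊕0⊕0⊕1⊕0⊕0⊕1⊕0⊕0⊕0⊕0⊕0⊕1⊕0⊕1 = 0
Syndrome (s16...s1) = 01001 → position 9.

9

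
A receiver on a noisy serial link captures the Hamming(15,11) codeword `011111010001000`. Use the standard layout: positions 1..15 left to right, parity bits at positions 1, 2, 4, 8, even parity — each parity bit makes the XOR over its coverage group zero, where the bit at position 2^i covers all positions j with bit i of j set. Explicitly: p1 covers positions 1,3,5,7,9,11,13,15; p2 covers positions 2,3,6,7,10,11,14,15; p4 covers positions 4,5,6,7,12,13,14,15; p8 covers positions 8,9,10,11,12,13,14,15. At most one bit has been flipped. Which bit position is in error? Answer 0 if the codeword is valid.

s1: b1⊕b3⊕b5⊕b7⊕b9⊕b11⊕b13⊕b15 = 0⊕1⊕1⊕0⊕0⊕0⊕0⊕0 = 0
s2: b2⊕b3⊕b6⊕b7⊕b10⊕b11⊕b14⊕b15 = 1⊕1⊕1⊕0⊕0⊕0⊕0⊕0 = 1
s4: b4⊕b5⊕b6⊕b7⊕b12⊕b13⊕b14⊕b15 = 1⊕1⊕1⊕0⊕1⊕0⊕0⊕0 = 0
s8: b8⊕b9⊕b10⊕b11⊕b12⊕b13⊕b14⊕b15 = 1⊕0⊕0⊕0⊕1⊕0⊕0⊕0 = 0
Syndrome (s8...s1) = 0010 → position 2.

2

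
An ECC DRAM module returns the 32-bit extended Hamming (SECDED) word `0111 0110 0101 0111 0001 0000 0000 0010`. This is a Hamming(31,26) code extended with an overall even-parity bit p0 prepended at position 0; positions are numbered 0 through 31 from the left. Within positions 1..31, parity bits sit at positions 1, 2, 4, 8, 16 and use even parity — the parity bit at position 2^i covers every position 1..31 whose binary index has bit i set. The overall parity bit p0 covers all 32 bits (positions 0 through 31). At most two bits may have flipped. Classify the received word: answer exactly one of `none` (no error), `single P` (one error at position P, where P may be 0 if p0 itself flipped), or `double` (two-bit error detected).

none

s1: b1⊕b3⊕b5⊕b7⊕b9⊕b11⊕b13⊕b15⊕b17⊕b19⊕b21⊕b23⊕b25⊕b27⊕b29⊕b31 = 1⊕1⊕1⊕0⊕1⊕1⊕1⊕1⊕0⊕1⊕0⊕0⊕0⊕0⊕0⊕0 = 0
s2: b2⊕b3⊕b6⊕b7⊕b10⊕b11⊕b14⊕b15⊕b18⊕b19⊕b22⊕b23⊕b26⊕b27⊕b30⊕b31 = 1⊕1⊕1⊕0⊕0⊕1⊕1⊕1⊕0⊕1⊕0⊕0⊕0⊕0⊕1⊕0 = 0
s4: b4⊕b5⊕b6⊕b7⊕b12⊕b13⊕b14⊕b15⊕b20⊕b21⊕b22⊕b23⊕b28⊕b29⊕b30⊕b31 = 0⊕1⊕1⊕0⊕0⊕1⊕1⊕1⊕0⊕0⊕0⊕0⊕0⊕0⊕1⊕0 = 0
s8: b8⊕b9⊕b10⊕b11⊕b12⊕b13⊕b14⊕b15⊕b24⊕b25⊕b26⊕b27⊕b28⊕b29⊕b30⊕b31 = 0⊕1⊕0⊕1⊕0⊕1⊕1⊕1⊕0⊕0⊕0⊕0⊕0⊕0⊕1⊕0 = 0
s16: b16⊕b17⊕b18⊕b19⊕b20⊕b21⊕b22⊕b23⊕b24⊕b25⊕b26⊕b27⊕b28⊕b29⊕b30⊕b31 = 0⊕0⊕0⊕1⊕0⊕0⊕0⊕0⊕0⊕0⊕0⊕0⊕0⊕0⊕1⊕0 = 0
Syndrome (s16...s1) = 00000 → position 0 (no error).
Overall parity (XOR of all 32 bits, including p0): 0⊕1⊕1⊕1⊕0⊕1⊕1⊕0⊕0⊕1⊕0⊕1⊕0⊕1⊕1⊕1⊕0⊕0⊕0⊕1⊕0⊕0⊕0⊕0⊕0⊕0⊕0⊕0⊕0⊕0⊕1⊕0 = 0
Overall=0, syndrome position=0 → no error.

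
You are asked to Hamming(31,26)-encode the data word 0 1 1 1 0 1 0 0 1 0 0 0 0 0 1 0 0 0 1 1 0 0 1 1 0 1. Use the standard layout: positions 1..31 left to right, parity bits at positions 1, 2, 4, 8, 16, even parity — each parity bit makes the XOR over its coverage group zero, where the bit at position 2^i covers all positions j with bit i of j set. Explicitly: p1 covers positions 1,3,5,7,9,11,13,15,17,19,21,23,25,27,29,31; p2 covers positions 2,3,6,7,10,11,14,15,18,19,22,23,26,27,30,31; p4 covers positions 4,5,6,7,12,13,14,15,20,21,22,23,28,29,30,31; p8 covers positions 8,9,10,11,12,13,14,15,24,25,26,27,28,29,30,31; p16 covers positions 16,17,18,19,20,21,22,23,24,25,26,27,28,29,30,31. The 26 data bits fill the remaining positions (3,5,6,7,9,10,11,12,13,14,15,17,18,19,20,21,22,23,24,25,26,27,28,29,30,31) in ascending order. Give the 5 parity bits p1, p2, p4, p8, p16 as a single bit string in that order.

Place data bits at non-power-of-two positions: b3=0, b5=1, b6=1, b7=1, b9=0, b10=1, b11=0, b12=0, b13=1, b14=0, b15=0, b17=0, b18=0, b19=0, b20=1, b21=0, b22=0, b23=0, b24=1, b25=1, b26=0, b27=0, b28=1, b29=1, b30=0, b31=1.
p1 = XOR of data positions {3,5,7,9,11,13,15,17,19,21,23,25,27,29,31} = 0⊕1⊕1⊕0⊕0⊕1⊕0⊕0⊕0⊕0⊕0⊕1⊕0⊕1⊕1 = 0
p2 = XOR of data positions {3,6,7,10,11,14,15,18,19,22,23,26,27,30,31} = 0⊕1⊕1⊕1⊕0⊕0⊕0⊕0⊕0⊕0⊕0⊕0⊕0⊕0⊕1 = 0
p4 = XOR of data positions {5,6,7,12,13,14,15,20,21,22,23,28,29,30,31} = 1⊕1⊕1⊕0⊕1⊕0⊕0⊕1⊕0⊕0⊕0⊕1⊕1⊕0⊕1 = 0
p8 = XOR of data positions {9,10,11,12,13,14,15,24,25,26,27,28,29,30,31} = 0⊕1⊕0⊕0⊕1⊕0⊕0⊕1⊕1⊕0⊕0⊕1⊕1⊕0⊕1 = 1
p16 = XOR of data positions {17,18,19,20,21,22,23,24,25,26,27,28,29,30,31} = 0⊕0⊕0⊕1⊕0⊕0⊕0⊕1⊕1⊕0⊕0⊕1⊕1⊕0⊕1 = 0
Parity bits p1,p2,p4,p8,p16 = 00010

00010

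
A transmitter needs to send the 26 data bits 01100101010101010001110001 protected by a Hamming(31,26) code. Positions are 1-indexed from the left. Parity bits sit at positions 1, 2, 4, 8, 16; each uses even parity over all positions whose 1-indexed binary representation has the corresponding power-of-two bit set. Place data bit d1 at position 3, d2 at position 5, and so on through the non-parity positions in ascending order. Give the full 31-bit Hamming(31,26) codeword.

Place data bits at non-power-of-two positions: b3=0, b5=1, b6=1, b7=0, b9=0, b10=1, b11=0, b12=1, b13=0, b14=1, b15=0, b17=1, b18=0, b19=1, b20=0, b21=1, b22=0, b23=0, b24=0, b25=1, b26=1, b27=1, b28=0, b29=0, b30=0, b31=1.
p1 = XOR of data positions {3,5,7,9,11,13,15,17,19,21,23,25,27,29,31} = 0⊕1⊕0⊕0⊕0⊕0⊕0⊕1⊕1⊕1⊕0⊕1⊕1⊕0⊕1 = 1
p2 = XOR of data positions {3,6,7,10,11,14,15,18,19,22,23,26,27,30,31} = 0⊕1⊕0⊕1⊕0⊕1⊕0⊕0⊕1⊕0⊕0⊕1⊕1⊕0⊕1 = 1
p4 = XOR of data positions {5,6,7,12,13,14,15,20,21,22,23,28,29,30,31} = 1⊕1⊕0⊕1⊕0⊕1⊕0⊕0⊕1⊕0⊕0⊕0⊕0⊕0⊕1 = 0
p8 = XOR of data positions {9,10,11,12,13,14,15,24,25,26,27,28,29,30,31} = 0⊕1⊕0⊕1⊕0⊕1⊕0⊕0⊕1⊕1⊕1⊕0⊕0⊕0⊕1 = 1
p16 = XOR of data positions {17,18,19,20,21,22,23,24,25,26,27,28,29,30,31} = 1⊕0⊕1⊕0⊕1⊕0⊕0⊕0⊕1⊕1⊕1⊕0⊕0⊕0⊕1 = 1
Codeword b1..b31 = 1100110101010101101010001110001

1100110101010101101010001110001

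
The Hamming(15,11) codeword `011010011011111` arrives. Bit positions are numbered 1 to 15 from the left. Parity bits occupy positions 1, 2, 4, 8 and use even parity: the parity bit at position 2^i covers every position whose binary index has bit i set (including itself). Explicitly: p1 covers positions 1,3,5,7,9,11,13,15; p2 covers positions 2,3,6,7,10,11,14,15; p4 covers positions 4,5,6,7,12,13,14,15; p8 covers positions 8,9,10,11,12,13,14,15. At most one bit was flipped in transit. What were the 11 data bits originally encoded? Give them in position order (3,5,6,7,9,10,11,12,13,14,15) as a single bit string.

11001011101

s1: b1⊕b3⊕b5⊕b7⊕b9⊕b11⊕b13⊕b15 = 0⊕1⊕1⊕0⊕1⊕1⊕1⊕1 = 0
s2: b2⊕b3⊕b6⊕b7⊕b10⊕b11⊕b14⊕b15 = 1⊕1⊕0⊕0⊕0⊕1⊕1⊕1 = 1
s4: b4⊕b5⊕b6⊕b7⊕b12⊕b13⊕b14⊕b15 = 0⊕1⊕0⊕0⊕1⊕1⊕1⊕1 = 1
s8: b8⊕b9⊕b10⊕b11⊕b12⊕b13⊕b14⊕b15 = 1⊕1⊕0⊕1⊕1⊕1⊕1⊕1 = 1
Syndrome (s8...s1) = 1110 → position 14.
Flip bit 14: corrected codeword = 011010011011101
Data bits at positions 3,5,6,7,9,10,11,12,13,14,15: 11001011101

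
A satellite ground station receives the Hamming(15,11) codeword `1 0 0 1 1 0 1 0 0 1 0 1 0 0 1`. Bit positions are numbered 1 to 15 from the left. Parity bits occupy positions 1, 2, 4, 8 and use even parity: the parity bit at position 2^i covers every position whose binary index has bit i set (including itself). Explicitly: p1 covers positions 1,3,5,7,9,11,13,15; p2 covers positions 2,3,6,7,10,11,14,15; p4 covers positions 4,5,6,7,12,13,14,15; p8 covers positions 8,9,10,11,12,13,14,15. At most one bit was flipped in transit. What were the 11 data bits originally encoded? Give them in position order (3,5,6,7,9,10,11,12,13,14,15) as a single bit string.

s1: b1⊕b3⊕b5⊕b7⊕b9⊕b11⊕b13⊕b15 = 1⊕0⊕1⊕1⊕0⊕0⊕0⊕1 = 0
s2: b2⊕b3⊕b6⊕b7⊕b10⊕b11⊕b14⊕b15 = 0⊕0⊕0⊕1⊕1⊕0⊕0⊕1 = 1
s4: b4⊕b5⊕b6⊕b7⊕b12⊕b13⊕b14⊕b15 = 1⊕1⊕0⊕1⊕1⊕0⊕0⊕1 = 1
s8: b8⊕b9⊕b10⊕b11⊕b12⊕b13⊕b14⊕b15 = 0⊕0⊕1⊕0⊕1⊕0⊕0⊕1 = 1
Syndrome (s8...s1) = 1110 → position 14.
Flip bit 14: corrected codeword = 100110100101011
Data bits at positions 3,5,6,7,9,10,11,12,13,14,15: 01010101011

01010101011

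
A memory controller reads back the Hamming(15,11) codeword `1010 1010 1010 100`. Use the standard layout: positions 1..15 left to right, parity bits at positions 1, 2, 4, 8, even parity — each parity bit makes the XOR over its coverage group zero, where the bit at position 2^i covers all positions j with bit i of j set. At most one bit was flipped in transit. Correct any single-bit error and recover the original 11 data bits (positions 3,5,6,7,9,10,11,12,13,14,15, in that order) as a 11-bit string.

11011010101

s1: b1⊕b3⊕b5⊕b7⊕b9⊕b11⊕b13⊕b15 = 1⊕1⊕1⊕1⊕1⊕1⊕1⊕0 = 1
s2: b2⊕b3⊕b6⊕b7⊕b10⊕b11⊕b14⊕b15 = 0⊕1⊕0⊕1⊕0⊕1⊕0⊕0 = 1
s4: b4⊕b5⊕b6⊕b7⊕b12⊕b13⊕b14⊕b15 = 0⊕1⊕0⊕1⊕0⊕1⊕0⊕0 = 1
s8: b8⊕b9⊕b10⊕b11⊕b12⊕b13⊕b14⊕b15 = 0⊕1⊕0⊕1⊕0⊕1⊕0⊕0 = 1
Syndrome (s8...s1) = 1111 → position 15.
Flip bit 15: corrected codeword = 101010101010101
Data bits at positions 3,5,6,7,9,10,11,12,13,14,15: 11011010101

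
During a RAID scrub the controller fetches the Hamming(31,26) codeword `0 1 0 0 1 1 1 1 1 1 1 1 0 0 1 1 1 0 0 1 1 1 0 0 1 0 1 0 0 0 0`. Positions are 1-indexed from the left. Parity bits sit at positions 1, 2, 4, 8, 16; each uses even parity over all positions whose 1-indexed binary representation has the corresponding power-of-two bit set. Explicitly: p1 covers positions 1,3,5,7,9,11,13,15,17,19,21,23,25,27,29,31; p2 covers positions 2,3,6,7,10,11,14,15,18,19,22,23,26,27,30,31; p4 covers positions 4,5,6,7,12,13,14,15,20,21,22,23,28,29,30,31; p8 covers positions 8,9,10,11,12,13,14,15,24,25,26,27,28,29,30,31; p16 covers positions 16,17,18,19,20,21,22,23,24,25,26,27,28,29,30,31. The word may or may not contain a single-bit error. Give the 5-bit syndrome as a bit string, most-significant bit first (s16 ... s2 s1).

10001

s1: b1⊕b3⊕b5⊕b7⊕b9⊕b11⊕b13⊕b15⊕b17⊕b19⊕b21⊕b23⊕b25⊕b27⊕b29⊕b31 = 0⊕0⊕1⊕1⊕1⊕1⊕0⊕1⊕1⊕0⊕1⊕0⊕1⊕1⊕0⊕0 = 1
s2: b2⊕b3⊕b6⊕b7⊕b10⊕b11⊕b14⊕b15⊕b18⊕b19⊕b22⊕b23⊕b26⊕b27⊕b30⊕b31 = 1⊕0⊕1⊕1⊕1⊕1⊕0⊕1⊕0⊕0⊕1⊕0⊕0⊕1⊕0⊕0 = 0
s4: b4⊕b5⊕b6⊕b7⊕b12⊕b13⊕b14⊕b15⊕b20⊕b21⊕b22⊕b23⊕b28⊕b29⊕b30⊕b31 = 0⊕1⊕1⊕1⊕1⊕0⊕0⊕1⊕1⊕1⊕1⊕0⊕0⊕0⊕0⊕0 = 0
s8: b8⊕b9⊕b10⊕b11⊕b12⊕b13⊕b14⊕b15⊕b24⊕b25⊕b26⊕b27⊕b28⊕b29⊕b30⊕b31 = 1⊕1⊕1⊕1⊕1⊕0⊕0⊕1⊕0⊕1⊕0⊕1⊕0⊕0⊕0⊕0 = 0
s16: b16⊕b17⊕b18⊕b19⊕b20⊕b21⊕b22⊕b23⊕b24⊕b25⊕b26⊕b27⊕b28⊕b29⊕b30⊕b31 = 1⊕1⊕0⊕0⊕1⊕1⊕1⊕0⊕0⊕1⊕0⊕1⊕0⊕0⊕0⊕0 = 1
Syndrome (s16...s1) = 10001 → position 17.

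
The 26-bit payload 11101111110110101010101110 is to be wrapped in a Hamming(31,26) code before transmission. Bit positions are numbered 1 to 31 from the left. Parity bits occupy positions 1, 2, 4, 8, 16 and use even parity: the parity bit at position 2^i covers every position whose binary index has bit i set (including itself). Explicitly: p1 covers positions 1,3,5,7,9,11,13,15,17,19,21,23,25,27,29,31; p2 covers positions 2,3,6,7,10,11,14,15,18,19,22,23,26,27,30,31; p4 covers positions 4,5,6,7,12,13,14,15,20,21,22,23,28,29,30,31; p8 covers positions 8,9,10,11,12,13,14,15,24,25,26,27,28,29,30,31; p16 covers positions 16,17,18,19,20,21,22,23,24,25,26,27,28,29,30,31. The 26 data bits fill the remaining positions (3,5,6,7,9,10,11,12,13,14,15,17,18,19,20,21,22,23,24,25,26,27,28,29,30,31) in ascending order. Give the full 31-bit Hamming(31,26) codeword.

1110110111111101110101010101110

Place data bits at non-power-of-two positions: b3=1, b5=1, b6=1, b7=0, b9=1, b10=1, b11=1, b12=1, b13=1, b14=1, b15=0, b17=1, b18=1, b19=0, b20=1, b21=0, b22=1, b23=0, b24=1, b25=0, b26=1, b27=0, b28=1, b29=1, b30=1, b31=0.
p1 = XOR of data positions {3,5,7,9,11,13,15,17,19,21,23,25,27,29,31} = 1⊕1⊕0⊕1⊕1⊕1⊕0⊕1⊕0⊕0⊕0⊕0⊕0⊕1⊕0 = 1
p2 = XOR of data positions {3,6,7,10,11,14,15,18,19,22,23,26,27,30,31} = 1⊕1⊕0⊕1⊕1⊕1⊕0⊕1⊕0⊕1⊕0⊕1⊕0⊕1⊕0 = 1
p4 = XOR of data positions {5,6,7,12,13,14,15,20,21,22,23,28,29,30,31} = 1⊕1⊕0⊕1⊕1⊕1⊕0⊕1⊕0⊕1⊕0⊕1⊕1⊕1⊕0 = 0
p8 = XOR of data positions {9,10,11,12,13,14,15,24,25,26,27,28,29,30,31} = 1⊕1⊕1⊕1⊕1⊕1⊕0⊕1⊕0⊕1⊕0⊕1⊕1⊕1⊕0 = 1
p16 = XOR of data positions {17,18,19,20,21,22,23,24,25,26,27,28,29,30,31} = 1⊕1⊕0⊕1⊕0⊕1⊕0⊕1⊕0⊕1⊕0⊕1⊕1⊕1⊕0 = 1
Codeword b1..b31 = 1110110111111101110101010101110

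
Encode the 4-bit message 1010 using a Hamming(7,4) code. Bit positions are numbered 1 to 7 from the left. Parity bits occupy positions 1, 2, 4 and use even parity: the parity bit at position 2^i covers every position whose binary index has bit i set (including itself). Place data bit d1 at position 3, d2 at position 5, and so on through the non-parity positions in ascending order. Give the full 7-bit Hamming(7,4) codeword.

1011010

Place data bits at non-power-of-two positions: b3=1, b5=0, b6=1, b7=0.
p1 = XOR of data positions {3,5,7} = 1⊕0⊕0 = 1
p2 = XOR of data positions {3,6,7} = 1⊕1⊕0 = 0
p4 = XOR of data positions {5,6,7} = 0⊕1⊕0 = 1
Codeword b1..b7 = 1011010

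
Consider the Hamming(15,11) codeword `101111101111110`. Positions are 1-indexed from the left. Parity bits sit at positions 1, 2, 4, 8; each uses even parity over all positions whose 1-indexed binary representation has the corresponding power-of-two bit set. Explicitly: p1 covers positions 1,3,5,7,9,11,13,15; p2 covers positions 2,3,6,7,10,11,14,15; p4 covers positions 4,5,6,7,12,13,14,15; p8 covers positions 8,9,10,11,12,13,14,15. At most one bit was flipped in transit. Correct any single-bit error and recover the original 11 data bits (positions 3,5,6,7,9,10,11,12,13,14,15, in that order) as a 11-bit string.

s1: b1⊕b3⊕b5⊕b7⊕b9⊕b11⊕b13⊕b15 = 1⊕1⊕1⊕1⊕1⊕1⊕1⊕0 = 1
s2: b2⊕b3⊕b6⊕b7⊕b10⊕b11⊕b14⊕b15 = 0⊕1⊕1⊕1⊕1⊕1⊕1⊕0 = 0
s4: b4⊕b5⊕b6⊕b7⊕b12⊕b13⊕b14⊕b15 = 1⊕1⊕1⊕1⊕1⊕1⊕1⊕0 = 1
s8: b8⊕b9⊕b10⊕b11⊕b12⊕b13⊕b14⊕b15 = 0⊕1⊕1⊕1⊕1⊕1⊕1⊕0 = 0
Syndrome (s8...s1) = 0101 → position 5.
Flip bit 5: corrected codeword = 101101101111110
Data bits at positions 3,5,6,7,9,10,11,12,13,14,15: 10111111110

10111111110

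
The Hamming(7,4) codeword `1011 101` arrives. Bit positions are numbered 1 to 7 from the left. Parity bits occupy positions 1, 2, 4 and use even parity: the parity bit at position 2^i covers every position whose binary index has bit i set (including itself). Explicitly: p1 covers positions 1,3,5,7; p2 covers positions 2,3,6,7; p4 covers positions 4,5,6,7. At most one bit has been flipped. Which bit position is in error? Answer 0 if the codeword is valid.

s1: b1⊕b3⊕b5⊕b7 = 1⊕1⊕1⊕1 = 0
s2: b2⊕b3⊕b6⊕b7 = 0⊕1⊕0⊕1 = 0
s4: b4⊕b5⊕b6⊕b7 = 1⊕1⊕0⊕1 = 1
Syndrome (s4...s1) = 100 → position 4.

4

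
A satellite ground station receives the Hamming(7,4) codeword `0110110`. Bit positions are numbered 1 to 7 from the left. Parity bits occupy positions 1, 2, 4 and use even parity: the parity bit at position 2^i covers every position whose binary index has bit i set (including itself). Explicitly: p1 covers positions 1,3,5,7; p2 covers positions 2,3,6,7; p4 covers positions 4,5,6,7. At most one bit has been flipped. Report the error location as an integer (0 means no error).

s1: b1⊕b3⊕b5⊕b7 = 0⊕1⊕1⊕0 = 0
s2: b2⊕b3⊕b6⊕b7 = 1⊕1⊕1⊕0 = 1
s4: b4⊕b5⊕b6⊕b7 = 0⊕1⊕1⊕0 = 0
Syndrome (s4...s1) = 010 → position 2.

2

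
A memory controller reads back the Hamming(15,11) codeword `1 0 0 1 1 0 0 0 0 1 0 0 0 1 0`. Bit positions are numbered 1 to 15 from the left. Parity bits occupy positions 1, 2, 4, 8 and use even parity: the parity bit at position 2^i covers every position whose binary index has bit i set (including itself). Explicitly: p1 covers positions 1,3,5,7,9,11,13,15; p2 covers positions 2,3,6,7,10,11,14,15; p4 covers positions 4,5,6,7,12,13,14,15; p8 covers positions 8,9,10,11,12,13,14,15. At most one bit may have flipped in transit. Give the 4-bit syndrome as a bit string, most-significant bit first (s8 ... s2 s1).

0100

s1: b1⊕b3⊕b5⊕b7⊕b9⊕b11⊕b13⊕b15 = 1⊕0⊕1⊕0⊕0⊕0⊕0⊕0 = 0
s2: b2⊕b3⊕b6⊕b7⊕b10⊕b11⊕b14⊕b15 = 0⊕0⊕0⊕0⊕1⊕0⊕1⊕0 = 0
s4: b4⊕b5⊕b6⊕b7⊕b12⊕b13⊕b14⊕b15 = 1⊕1⊕0⊕0⊕0⊕0⊕1⊕0 = 1
s8: b8⊕b9⊕b10⊕b11⊕b12⊕b13⊕b14⊕b15 = 0⊕0⊕1⊕0⊕0⊕0⊕1⊕0 = 0
Syndrome (s8...s1) = 0100 → position 4.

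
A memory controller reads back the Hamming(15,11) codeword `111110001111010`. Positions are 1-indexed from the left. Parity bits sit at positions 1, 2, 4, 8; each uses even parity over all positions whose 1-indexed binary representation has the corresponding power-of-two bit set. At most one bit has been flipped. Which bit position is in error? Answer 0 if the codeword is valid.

s1: b1⊕b3⊕b5⊕b7⊕b9⊕b11⊕b13⊕b15 = 1⊕1⊕1⊕0⊕1⊕1⊕0⊕0 = 1
s2: b2⊕b3⊕b6⊕b7⊕b10⊕b11⊕b14⊕b15 = 1⊕1⊕0⊕0⊕1⊕1⊕1⊕0 = 1
s4: b4⊕b5⊕b6⊕b7⊕b12⊕b13⊕b14⊕b15 = 1⊕1⊕0⊕0⊕1⊕0⊕1⊕0 = 0
s8: b8⊕b9⊕b10⊕b11⊕b12⊕b13⊕b14⊕b15 = 0⊕1⊕1⊕1⊕1⊕0⊕1⊕0 = 1
Syndrome (s8...s1) = 1011 → position 11.

11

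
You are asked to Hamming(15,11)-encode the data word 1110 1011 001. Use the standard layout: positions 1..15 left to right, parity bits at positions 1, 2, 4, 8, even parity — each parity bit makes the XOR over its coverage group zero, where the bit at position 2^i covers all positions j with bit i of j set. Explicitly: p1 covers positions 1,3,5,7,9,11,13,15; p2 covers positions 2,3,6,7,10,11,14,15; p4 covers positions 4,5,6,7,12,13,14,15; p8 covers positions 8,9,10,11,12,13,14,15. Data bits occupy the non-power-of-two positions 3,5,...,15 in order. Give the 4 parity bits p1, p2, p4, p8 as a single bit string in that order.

Place data bits at non-power-of-two positions: b3=1, b5=1, b6=1, b7=0, b9=1, b10=0, b11=1, b12=1, b13=0, b14=0, b15=1.
p1 = XOR of data positions {3,5,7,9,11,13,15} = 1⊕1⊕0⊕1⊕1⊕0⊕1 = 1
p2 = XOR of data positions {3,6,7,10,11,14,15} = 1⊕1⊕0⊕0⊕1⊕0⊕1 = 0
p4 = XOR of data positions {5,6,7,12,13,14,15} = 1⊕1⊕0⊕1⊕0⊕0⊕1 = 0
p8 = XOR of data positions {9,10,11,12,13,14,15} = 1⊕0⊕1⊕1⊕0⊕0⊕1 = 0
Parity bits p1,p2,p4,p8 = 1000

1000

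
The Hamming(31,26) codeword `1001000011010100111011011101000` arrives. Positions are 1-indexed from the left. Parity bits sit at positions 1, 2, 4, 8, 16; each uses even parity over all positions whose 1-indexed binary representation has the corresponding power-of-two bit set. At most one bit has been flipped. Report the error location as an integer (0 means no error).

16

s1: b1⊕b3⊕b5⊕b7⊕b9⊕b11⊕b13⊕b15⊕b17⊕b19⊕b21⊕b23⊕b25⊕b27⊕b29⊕b31 = 1⊕0⊕0⊕0⊕1⊕0⊕0⊕0⊕1⊕1⊕1⊕0⊕1⊕0⊕0⊕0 = 0
s2: b2⊕b3⊕b6⊕b7⊕b10⊕b11⊕b14⊕b15⊕b18⊕b19⊕b22⊕b23⊕b26⊕b27⊕b30⊕b31 = 0⊕0⊕0⊕0⊕1⊕0⊕1⊕0⊕1⊕1⊕1⊕0⊕1⊕0⊕0⊕0 = 0
s4: b4⊕b5⊕b6⊕b7⊕b12⊕b13⊕b14⊕b15⊕b20⊕b21⊕b22⊕b23⊕b28⊕b29⊕b30⊕b31 = 1⊕0⊕0⊕0⊕1⊕0⊕1⊕0⊕0⊕1⊕1⊕0⊕1⊕0⊕0⊕0 = 0
s8: b8⊕b9⊕b10⊕b11⊕b12⊕b13⊕b14⊕b15⊕b24⊕b25⊕b26⊕b27⊕b28⊕b29⊕b30⊕b31 = 0⊕1⊕1⊕0⊕1⊕0⊕1⊕0⊕1⊕1⊕1⊕0⊕1⊕0⊕0⊕0 = 0
s16: b16⊕b17⊕b18⊕b19⊕b20⊕b21⊕b22⊕b23⊕b24⊕b25⊕b26⊕b27⊕b28⊕b29⊕b30⊕b31 = 0⊕1⊕1⊕1⊕0⊕1⊕1⊕0⊕1⊕1⊕1⊕0⊕1⊕0⊕0⊕0 = 1
Syndrome (s16...s1) = 10000 → position 16.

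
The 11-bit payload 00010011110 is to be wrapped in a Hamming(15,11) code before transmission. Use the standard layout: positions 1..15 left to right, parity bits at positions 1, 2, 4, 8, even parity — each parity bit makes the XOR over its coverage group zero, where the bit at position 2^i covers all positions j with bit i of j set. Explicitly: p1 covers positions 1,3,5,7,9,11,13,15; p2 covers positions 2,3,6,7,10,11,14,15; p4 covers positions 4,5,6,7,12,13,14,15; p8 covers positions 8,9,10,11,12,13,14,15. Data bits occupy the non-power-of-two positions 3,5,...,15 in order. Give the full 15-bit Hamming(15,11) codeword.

110000100011110

Place data bits at non-power-of-two positions: b3=0, b5=0, b6=0, b7=1, b9=0, b10=0, b11=1, b12=1, b13=1, b14=1, b15=0.
p1 = XOR of data positions {3,5,7,9,11,13,15} = 0⊕0⊕1⊕0⊕1⊕1⊕0 = 1
p2 = XOR of data positions {3,6,7,10,11,14,15} = 0⊕0⊕1⊕0⊕1⊕1⊕0 = 1
p4 = XOR of data positions {5,6,7,12,13,14,15} = 0⊕0⊕1⊕1⊕1⊕1⊕0 = 0
p8 = XOR of data positions {9,10,11,12,13,14,15} = 0⊕0⊕1⊕1⊕1⊕1⊕0 = 0
Codeword b1..b15 = 110000100011110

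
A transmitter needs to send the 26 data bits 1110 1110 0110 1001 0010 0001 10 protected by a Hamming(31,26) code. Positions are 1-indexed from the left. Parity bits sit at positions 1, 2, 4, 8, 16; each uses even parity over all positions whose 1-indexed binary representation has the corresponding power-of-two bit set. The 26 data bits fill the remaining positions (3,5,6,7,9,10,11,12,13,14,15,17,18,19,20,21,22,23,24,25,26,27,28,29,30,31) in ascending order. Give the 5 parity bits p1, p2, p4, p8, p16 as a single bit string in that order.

Place data bits at non-power-of-two positions: b3=1, b5=1, b6=1, b7=0, b9=1, b10=1, b11=1, b12=0, b13=0, b14=1, b15=1, b17=0, b18=1, b19=0, b20=0, b21=1, b22=0, b23=0, b24=1, b25=0, b26=0, b27=0, b28=0, b29=1, b30=1, b31=0.
p1 = XOR of data positions {3,5,7,9,11,13,15,17,19,21,23,25,27,29,31} = 1⊕1⊕0⊕1⊕1⊕0⊕1⊕0⊕0⊕1⊕0⊕0⊕0⊕1⊕0 = 1
p2 = XOR of data positions {3,6,7,10,11,14,15,18,19,22,23,26,27,30,31} = 1⊕1⊕0⊕1⊕1⊕1⊕1⊕1⊕0⊕0⊕0⊕0⊕0⊕1⊕0 = 0
p4 = XOR of data positions {5,6,7,12,13,14,15,20,21,22,23,28,29,30,31} = 1⊕1⊕0⊕0⊕0⊕1⊕1⊕0⊕1⊕0⊕0⊕0⊕1⊕1⊕0 = 1
p8 = XOR of data positions {9,10,11,12,13,14,15,24,25,26,27,28,29,30,31} = 1⊕1⊕1⊕0⊕0⊕1⊕1⊕1⊕0⊕0⊕0⊕0⊕1⊕1⊕0 = 0
p16 = XOR of data positions {17,18,19,20,21,22,23,24,25,26,27,28,29,30,31} = 0⊕1⊕0⊕0⊕1⊕0⊕0⊕1⊕0⊕0⊕0⊕0⊕1⊕1⊕0 = 1
Parity bits p1,p2,p4,p8,p16 = 10101

10101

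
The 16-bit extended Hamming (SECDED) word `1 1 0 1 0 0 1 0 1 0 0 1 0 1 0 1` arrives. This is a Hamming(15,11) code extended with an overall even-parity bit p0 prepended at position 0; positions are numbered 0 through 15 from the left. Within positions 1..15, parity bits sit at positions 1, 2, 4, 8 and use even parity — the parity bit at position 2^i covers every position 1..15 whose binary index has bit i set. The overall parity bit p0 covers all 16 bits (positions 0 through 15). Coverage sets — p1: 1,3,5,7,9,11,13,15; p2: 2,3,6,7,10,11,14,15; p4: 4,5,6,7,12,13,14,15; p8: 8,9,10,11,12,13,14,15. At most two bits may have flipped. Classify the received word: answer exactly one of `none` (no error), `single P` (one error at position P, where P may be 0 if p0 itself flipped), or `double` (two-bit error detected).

s1: b1⊕b3⊕b5⊕b7⊕b9⊕b11⊕b13⊕b15 = 1⊕1⊕0⊕0⊕0⊕1⊕1⊕1 = 1
s2: b2⊕b3⊕b6⊕b7⊕b10⊕b11⊕b14⊕b15 = 0⊕1⊕1⊕0⊕0⊕1⊕0⊕1 = 0
s4: b4⊕b5⊕b6⊕b7⊕b12⊕b13⊕b14⊕b15 = 0⊕0⊕1⊕0⊕0⊕1⊕0⊕1 = 1
s8: b8⊕b9⊕b10⊕b11⊕b12⊕b13⊕b14⊕b15 = 1⊕0⊕0⊕1⊕0⊕1⊕0⊕1 = 0
Syndrome (s8...s1) = 0101 → position 5.
Overall parity (XOR of all 16 bits, including p0): 1⊕1⊕0⊕1⊕0⊕0⊕1⊕0⊕1⊕0⊕0⊕1⊕0⊕1⊕0⊕1 = 0
Overall=0, syndrome position=5 → double-bit error detected (uncorrectable).

double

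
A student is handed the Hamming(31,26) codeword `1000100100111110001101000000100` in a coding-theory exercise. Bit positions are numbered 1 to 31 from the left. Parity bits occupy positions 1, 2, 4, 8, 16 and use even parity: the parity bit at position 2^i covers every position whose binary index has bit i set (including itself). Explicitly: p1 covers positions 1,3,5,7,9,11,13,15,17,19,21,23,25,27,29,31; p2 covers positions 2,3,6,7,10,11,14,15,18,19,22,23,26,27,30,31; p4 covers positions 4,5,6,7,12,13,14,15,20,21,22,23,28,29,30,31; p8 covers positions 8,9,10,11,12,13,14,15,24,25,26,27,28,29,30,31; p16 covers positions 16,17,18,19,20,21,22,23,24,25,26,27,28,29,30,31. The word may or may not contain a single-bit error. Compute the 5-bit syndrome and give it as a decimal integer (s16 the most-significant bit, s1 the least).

s1: b1⊕b3⊕b5⊕b7⊕b9⊕b11⊕b13⊕b15⊕b17⊕b19⊕b21⊕b23⊕b25⊕b27⊕b29⊕b31 = 1⊕0⊕1⊕0⊕0⊕1⊕1⊕1⊕0⊕1⊕0⊕0⊕0⊕0⊕1⊕0 = 1
s2: b2⊕b3⊕b6⊕b7⊕b10⊕b11⊕b14⊕b15⊕b18⊕b19⊕b22⊕b23⊕b26⊕b27⊕b30⊕b31 = 0⊕0⊕0⊕0⊕0⊕1⊕1⊕1⊕0⊕1⊕1⊕0⊕0⊕0⊕0⊕0 = 1
s4: b4⊕b5⊕b6⊕b7⊕b12⊕b13⊕b14⊕b15⊕b20⊕b21⊕b22⊕b23⊕b28⊕b29⊕b30⊕b31 = 0⊕1⊕0⊕0⊕1⊕1⊕1⊕1⊕1⊕0⊕1⊕0⊕0⊕1⊕0⊕0 = 0
s8: b8⊕b9⊕b10⊕b11⊕b12⊕b13⊕b14⊕b15⊕b24⊕b25⊕b26⊕b27⊕b28⊕b29⊕b30⊕b31 = 1⊕0⊕0⊕1⊕1⊕1⊕1⊕1⊕0⊕0⊕0⊕0⊕0⊕1⊕0⊕0 = 1
s16: b16⊕b17⊕b18⊕b19⊕b20⊕b21⊕b22⊕b23⊕b24⊕b25⊕b26⊕b27⊕b28⊕b29⊕b30⊕b31 = 0⊕0⊕0⊕1⊕1⊕0⊕1⊕0⊕0⊕0⊕0⊕0⊕0⊕1⊕0⊕0 = 0
Syndrome (s16...s1) = 01011 → position 11.

11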